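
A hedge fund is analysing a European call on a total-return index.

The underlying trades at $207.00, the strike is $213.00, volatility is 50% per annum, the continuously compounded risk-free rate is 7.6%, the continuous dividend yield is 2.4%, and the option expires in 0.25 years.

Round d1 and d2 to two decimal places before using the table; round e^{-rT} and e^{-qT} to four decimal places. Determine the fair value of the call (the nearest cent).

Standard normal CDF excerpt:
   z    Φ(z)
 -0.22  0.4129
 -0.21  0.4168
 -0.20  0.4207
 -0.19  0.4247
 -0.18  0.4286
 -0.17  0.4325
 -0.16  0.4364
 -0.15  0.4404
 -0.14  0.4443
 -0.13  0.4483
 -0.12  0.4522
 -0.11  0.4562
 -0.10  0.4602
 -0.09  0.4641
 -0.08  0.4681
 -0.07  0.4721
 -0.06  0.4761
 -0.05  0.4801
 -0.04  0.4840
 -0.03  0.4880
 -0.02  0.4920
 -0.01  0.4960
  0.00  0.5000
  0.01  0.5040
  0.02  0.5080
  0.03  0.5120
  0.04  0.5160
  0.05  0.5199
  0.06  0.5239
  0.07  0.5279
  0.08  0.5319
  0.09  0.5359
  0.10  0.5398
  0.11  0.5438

T = 0.25;  σ√T = 0.2500
d₁ = [ln(207/213) + (0.076 − 0.024 + ½·0.5²)·0.25] / (σ√T) = (-0.0286 + 0.0442) / 0.2500 = 0.0627 ⇒ 0.06
d₂ = 0.0627 − 0.2500 = -0.1873 ⇒ -0.19
exp(−qT) = exp(−0.024·0.25) = 0.9940;  exp(−rT) = exp(−0.076·0.25) = 0.9812
N(d₁) = N(0.06) = 0.5239;  N(d₂) = N(-0.19) = 0.4247
C = 207·0.9940·0.5239 − 213·0.9812·0.4247 = 107.7966 − 88.7604 = 19.0362

$19.04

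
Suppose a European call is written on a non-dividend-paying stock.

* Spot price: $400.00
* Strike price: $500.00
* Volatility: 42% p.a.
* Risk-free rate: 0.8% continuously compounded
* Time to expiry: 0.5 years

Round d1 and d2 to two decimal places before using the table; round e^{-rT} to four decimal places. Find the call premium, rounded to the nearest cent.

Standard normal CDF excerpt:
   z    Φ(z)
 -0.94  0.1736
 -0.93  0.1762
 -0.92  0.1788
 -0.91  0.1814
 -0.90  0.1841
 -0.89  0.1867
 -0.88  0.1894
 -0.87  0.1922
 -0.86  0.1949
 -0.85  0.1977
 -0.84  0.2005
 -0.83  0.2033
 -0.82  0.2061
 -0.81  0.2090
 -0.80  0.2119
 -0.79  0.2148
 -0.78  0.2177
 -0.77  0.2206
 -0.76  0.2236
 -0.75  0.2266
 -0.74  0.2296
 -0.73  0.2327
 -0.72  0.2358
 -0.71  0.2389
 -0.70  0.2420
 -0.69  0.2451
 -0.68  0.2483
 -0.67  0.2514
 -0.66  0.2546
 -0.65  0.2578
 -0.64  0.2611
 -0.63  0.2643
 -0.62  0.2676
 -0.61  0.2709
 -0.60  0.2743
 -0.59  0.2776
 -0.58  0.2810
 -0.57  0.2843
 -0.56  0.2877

σ√T = 0.42·√0.5 = 0.2970
d₁ = [ln(400/500) + (0.008 + 0.42²/2)·0.5] / 0.2970 = [-0.2231 + 0.0481] / 0.2970 = -0.5894 ⇒ -0.59
d₂ = d₁ − σ√T = -0.5894 − 0.2970 = -0.8864 ⇒ -0.89
exp(−rT) = exp(−0.008·0.5) = 0.9960
N(d₁) = N(-0.59) = 0.2776;  N(d₂) = N(-0.89) = 0.1867
C = 400·0.2776 − 500·0.9960·0.1867 = 111.0400 − 92.9766 = 18.0634

$18.06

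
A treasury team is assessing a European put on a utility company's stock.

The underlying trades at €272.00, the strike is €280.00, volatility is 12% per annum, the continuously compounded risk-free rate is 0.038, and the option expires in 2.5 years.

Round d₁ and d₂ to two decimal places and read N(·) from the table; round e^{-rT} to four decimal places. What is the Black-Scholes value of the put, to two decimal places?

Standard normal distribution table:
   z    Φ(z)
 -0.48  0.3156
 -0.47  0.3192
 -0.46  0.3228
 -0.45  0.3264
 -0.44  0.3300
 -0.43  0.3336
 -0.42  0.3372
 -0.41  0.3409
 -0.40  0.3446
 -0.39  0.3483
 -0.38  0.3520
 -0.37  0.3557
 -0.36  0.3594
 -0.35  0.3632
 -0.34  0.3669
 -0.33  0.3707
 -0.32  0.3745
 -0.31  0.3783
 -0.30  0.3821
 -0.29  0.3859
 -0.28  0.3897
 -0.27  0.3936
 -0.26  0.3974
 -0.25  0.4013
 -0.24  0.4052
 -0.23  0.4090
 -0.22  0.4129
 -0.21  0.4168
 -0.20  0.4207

T = 2.5;  σ√T = 0.1897
ln(S/K) + (r + σ²/2)T = ln(272/280) + (0.038 + 0.12²/2)·2.5 = -0.0290 + 0.1130 = 0.0840
d₁ = 0.0840 / 0.1897 = 0.4428 which rounds to 0.44
d₂ = d₁ − σ√T = 0.4428 − 0.1897 = 0.2530 which rounds to 0.25
exp(−rT) = exp(−0.038·2.5) = 0.9094
N(−d₂) = N(-0.25) = 0.4013;  N(−d₁) = N(-0.44) = 0.3300
P = 280·0.9094·0.4013 − 272·0.3300 = 102.1838 − 89.7600 = 12.4238

€12.42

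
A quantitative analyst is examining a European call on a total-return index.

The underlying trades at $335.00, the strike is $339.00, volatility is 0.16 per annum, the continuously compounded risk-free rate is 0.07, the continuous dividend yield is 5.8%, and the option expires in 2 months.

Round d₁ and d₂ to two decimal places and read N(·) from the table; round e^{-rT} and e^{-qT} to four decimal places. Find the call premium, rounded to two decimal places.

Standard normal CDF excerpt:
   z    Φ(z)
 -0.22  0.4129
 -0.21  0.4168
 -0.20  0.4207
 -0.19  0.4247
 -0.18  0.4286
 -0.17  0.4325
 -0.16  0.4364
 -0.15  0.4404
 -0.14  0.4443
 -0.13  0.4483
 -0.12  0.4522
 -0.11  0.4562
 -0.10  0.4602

$6.42

T = 0.1667;  σ√T = 0.0653
d₁ = [ln(335/339) + (0.07 − 0.058 + 0.16²/2)·0.1667] / 0.0653 = [-0.0119 + 0.0041] / 0.0653 = -0.1184 ⇒ -0.12
d₂ = d₁ − σ√T = -0.1184 − 0.0653 = -0.1838 ⇒ -0.18
e^(−qT) = e^(−0.058·0.1667) = 0.9904;  e^(−rT) = e^(−0.07·0.1667) = 0.9884
N(d₁) = N(-0.12) = 0.4522;  N(d₂) = N(-0.18) = 0.4286
C = 335·0.9904·0.4522 − 339·0.9884·0.4286 = 150.0327 − 143.6100 = 6.4228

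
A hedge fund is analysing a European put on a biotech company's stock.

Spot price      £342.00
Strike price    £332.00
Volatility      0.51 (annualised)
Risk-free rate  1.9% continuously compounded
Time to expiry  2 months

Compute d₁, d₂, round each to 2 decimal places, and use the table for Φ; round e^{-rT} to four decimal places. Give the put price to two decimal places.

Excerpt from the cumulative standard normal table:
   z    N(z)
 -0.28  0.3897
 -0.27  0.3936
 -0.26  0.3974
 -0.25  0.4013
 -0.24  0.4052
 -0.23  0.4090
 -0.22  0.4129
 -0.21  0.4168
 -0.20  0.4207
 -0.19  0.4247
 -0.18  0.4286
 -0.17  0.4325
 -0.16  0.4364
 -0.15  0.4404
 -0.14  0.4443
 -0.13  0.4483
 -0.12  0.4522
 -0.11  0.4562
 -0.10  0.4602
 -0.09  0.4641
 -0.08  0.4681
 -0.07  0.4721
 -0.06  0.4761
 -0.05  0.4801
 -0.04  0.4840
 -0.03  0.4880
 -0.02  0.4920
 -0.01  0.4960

£22.97

T = 0.1667;  σ√T = 0.2082
ln(S/K) + (r + σ²/2)T = ln(342/332) + (0.019 + 0.51²/2)·0.1667 = 0.0297 + 0.0248 = 0.0545
d₁ = 0.0545 / 0.2082 = 0.2618 ≈ 0.26
d₂ = d₁ − σ√T = 0.2618 − 0.2082 = 0.0536 ≈ 0.05
e^(−rT) = e^(−0.019·0.1667) = 0.9968
N(−d₂) = N(-0.05) = 0.4801;  N(−d₁) = N(-0.26) = 0.3974
P = 332·0.9968·0.4801 − 342·0.3974 = 158.8831 − 135.9108 = 22.9723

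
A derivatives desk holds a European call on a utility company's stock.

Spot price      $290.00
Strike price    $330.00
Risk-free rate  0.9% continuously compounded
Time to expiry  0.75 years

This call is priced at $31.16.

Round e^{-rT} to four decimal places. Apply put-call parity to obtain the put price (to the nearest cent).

e^(−rT) = e^(−0.009·0.75) = 0.9933
Put-call parity: C − P = S − K·e^(−rT) = 290 − 330·0.9933 = 290 − 327.7890 = -37.7890
P = C − (C − P) = 31.16 − (-37.7890) = 68.9490

$68.95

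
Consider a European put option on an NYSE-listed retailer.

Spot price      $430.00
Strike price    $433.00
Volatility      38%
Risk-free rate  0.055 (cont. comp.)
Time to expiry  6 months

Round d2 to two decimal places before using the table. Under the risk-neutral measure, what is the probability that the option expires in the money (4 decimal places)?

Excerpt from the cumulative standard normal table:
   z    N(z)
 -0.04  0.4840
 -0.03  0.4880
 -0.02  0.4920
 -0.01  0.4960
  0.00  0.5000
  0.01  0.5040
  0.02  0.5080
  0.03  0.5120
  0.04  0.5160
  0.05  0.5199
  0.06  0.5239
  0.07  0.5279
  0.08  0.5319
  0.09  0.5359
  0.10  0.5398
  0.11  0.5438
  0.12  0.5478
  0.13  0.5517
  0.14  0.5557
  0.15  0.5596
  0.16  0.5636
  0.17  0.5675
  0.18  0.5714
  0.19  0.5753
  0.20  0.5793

T = 0.5;  σ√T = 0.2687
d₁ = [ln(430/433) + (0.055 + 0.38²/2)·0.5] / 0.2687 = [-0.0070 + 0.0636] / 0.2687 = 0.2108 ≈ 0.21
d₂ = d₁ − σ√T = 0.2108 − 0.2687 = -0.0579 ≈ -0.06
Pr(exercise) under Q = N(−d₂) = N(0.06) = 0.5239

0.5239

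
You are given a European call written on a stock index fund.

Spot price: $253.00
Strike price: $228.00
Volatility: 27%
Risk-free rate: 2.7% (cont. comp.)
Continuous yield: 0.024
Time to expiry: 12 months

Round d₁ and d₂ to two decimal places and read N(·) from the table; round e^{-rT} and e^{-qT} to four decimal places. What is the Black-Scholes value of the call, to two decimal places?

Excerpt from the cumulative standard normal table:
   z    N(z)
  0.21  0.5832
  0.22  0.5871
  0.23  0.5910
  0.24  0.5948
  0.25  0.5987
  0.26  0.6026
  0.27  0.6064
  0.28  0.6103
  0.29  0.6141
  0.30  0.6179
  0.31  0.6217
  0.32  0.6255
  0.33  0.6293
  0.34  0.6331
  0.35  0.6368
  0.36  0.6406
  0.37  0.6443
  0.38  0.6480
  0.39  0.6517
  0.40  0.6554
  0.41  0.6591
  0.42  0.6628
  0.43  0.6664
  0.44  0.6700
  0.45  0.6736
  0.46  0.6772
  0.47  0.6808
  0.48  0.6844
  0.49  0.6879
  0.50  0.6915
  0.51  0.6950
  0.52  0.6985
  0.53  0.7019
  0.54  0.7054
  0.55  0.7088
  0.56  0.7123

σ√T = 0.27·√1 = 0.2700
d₁ = [ln(253/228) + (0.027 − 0.024 + 0.27²/2)·1] / 0.2700 = [0.1040 + 0.0394] / 0.2700 = 0.5315 which rounds to 0.53
d₂ = d₁ − σ√T = 0.5315 − 0.2700 = 0.2615 which rounds to 0.26
e^(−qT) = e^(−0.024·1) = 0.9763;  e^(−rT) = e^(−0.027·1) = 0.9734
N(d₁) = N(0.53) = 0.7019;  N(d₂) = N(0.26) = 0.6026
C = 253·0.9763·0.7019 − 228·0.9734·0.6026 = 173.3720 − 133.7382 = 39.6339

$39.63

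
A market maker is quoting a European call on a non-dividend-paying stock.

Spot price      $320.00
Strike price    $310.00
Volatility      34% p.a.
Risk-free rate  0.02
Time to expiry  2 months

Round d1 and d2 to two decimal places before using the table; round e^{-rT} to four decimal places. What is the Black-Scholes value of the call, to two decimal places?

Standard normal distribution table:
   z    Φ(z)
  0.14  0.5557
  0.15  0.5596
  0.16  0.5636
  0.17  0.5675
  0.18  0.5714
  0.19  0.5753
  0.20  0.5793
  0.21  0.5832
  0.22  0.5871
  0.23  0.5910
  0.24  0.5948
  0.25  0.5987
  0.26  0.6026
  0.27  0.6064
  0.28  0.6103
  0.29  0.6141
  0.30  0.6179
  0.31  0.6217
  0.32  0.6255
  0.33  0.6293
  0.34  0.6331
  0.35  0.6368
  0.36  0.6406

T = 0.1667;  σ√T = 0.1388
d₁ = [ln(320/310) + (0.02 + 0.34²/2)·0.1667] / 0.1388 = [0.0317 + 0.0130] / 0.1388 = 0.3221 ≈ 0.32
d₂ = d₁ − σ√T = 0.3221 − 0.1388 = 0.1833 ≈ 0.18
e^(−rT) = e^(−0.02·0.1667) = 0.9967
C = 320·N(0.32) − 310·0.9967·N(0.18) = 320·0.6255 − 310·0.9967·0.5714 = 200.1600 − 176.5495 = 23.6105

$23.61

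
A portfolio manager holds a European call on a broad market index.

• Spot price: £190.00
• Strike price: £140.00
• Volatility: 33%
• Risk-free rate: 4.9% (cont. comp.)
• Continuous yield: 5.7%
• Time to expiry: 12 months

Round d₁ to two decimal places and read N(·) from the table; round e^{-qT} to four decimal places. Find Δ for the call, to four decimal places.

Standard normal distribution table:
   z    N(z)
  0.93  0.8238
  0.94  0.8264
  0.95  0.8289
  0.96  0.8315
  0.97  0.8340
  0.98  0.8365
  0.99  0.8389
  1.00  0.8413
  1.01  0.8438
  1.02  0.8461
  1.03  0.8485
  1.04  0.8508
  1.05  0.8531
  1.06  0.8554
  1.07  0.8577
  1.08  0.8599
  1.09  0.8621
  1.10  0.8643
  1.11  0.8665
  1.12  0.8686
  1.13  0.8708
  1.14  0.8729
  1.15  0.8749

0.8102

σ√T = 0.33 × 1.0000 = 0.3300
d₁ = [ln(190/140) + (0.049 − 0.057 + ½·0.33²)·1] / (σ√T) = (0.3054 + 0.0465) / 0.3300 = 1.0662 ⇒ 1.07
N(d₁) = N(1.07) = 0.8577
Δ_call = exp(−qT)·N(d₁) = 0.9446·0.8577 = 0.8102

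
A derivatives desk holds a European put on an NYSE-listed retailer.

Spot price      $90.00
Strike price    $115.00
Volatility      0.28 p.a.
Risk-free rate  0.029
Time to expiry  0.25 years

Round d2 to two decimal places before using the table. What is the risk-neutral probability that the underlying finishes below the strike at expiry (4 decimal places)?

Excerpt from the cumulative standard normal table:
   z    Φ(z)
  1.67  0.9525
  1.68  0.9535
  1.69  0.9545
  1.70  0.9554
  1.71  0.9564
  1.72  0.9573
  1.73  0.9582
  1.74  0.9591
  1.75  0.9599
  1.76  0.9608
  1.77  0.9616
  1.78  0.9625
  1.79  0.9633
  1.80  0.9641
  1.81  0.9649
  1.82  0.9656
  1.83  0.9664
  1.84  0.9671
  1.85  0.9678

0.9616

T = 0.25;  σ√T = 0.1400
d₁ = [ln(90/115) + (0.029 + 0.28²/2)·0.25] / 0.1400 = [-0.2451 + 0.0171] / 0.1400 = -1.6291 ≈ -1.63
d₂ = d₁ − σ√T = -1.6291 − 0.1400 = -1.7691 ≈ -1.77
Risk-neutral Pr[S_T < K] = N(−d₂) = N(1.77) = 0.9616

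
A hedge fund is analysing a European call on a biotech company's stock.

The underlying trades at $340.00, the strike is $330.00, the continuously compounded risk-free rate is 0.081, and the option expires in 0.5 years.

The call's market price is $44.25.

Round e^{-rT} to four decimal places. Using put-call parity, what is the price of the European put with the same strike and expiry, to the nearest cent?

e^(−rT) = e^(−0.081·0.5) = 0.9603
Put-call parity: C − P = S − K·e^(−rT) = 340 − 330·0.9603 = 340 − 316.8990 = 23.1010
P = C − (C − P) = 44.25 − (23.1010) = 21.1490

$21.15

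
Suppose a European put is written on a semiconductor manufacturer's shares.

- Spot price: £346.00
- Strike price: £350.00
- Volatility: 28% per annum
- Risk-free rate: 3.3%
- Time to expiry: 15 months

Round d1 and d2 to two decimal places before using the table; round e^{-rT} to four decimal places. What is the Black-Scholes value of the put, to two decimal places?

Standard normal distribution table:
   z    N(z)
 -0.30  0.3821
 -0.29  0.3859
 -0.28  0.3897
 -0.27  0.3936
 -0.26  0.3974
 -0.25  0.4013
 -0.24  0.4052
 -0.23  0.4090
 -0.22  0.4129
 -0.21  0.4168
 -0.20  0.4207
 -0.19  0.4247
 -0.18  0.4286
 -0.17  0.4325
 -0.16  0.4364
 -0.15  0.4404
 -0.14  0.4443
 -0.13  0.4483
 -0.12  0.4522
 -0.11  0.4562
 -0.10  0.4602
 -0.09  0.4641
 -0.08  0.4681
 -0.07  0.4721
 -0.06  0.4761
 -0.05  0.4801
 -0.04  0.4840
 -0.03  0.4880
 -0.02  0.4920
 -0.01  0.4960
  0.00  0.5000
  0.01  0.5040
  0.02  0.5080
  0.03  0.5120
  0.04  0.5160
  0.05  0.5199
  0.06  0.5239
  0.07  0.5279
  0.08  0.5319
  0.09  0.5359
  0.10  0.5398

£37.11

σ√T = 0.28 × 1.1180 = 0.3130
d₁ = [ln(346/350) + (0.033 + ½·0.28²)·1.25] / (σ√T) = (-0.0115 + 0.0903) / 0.3130 = 0.2516 which rounds to 0.25
d₂ = 0.2516 − 0.3130 = -0.0615 which rounds to -0.06
exp(−rT) = exp(−0.033·1.25) = 0.9596
N(−d₂) = N(0.06) = 0.5239;  N(−d₁) = N(-0.25) = 0.4013
P = 350·0.9596·0.5239 − 346·0.4013 = 175.9571 − 138.8498 = 37.1073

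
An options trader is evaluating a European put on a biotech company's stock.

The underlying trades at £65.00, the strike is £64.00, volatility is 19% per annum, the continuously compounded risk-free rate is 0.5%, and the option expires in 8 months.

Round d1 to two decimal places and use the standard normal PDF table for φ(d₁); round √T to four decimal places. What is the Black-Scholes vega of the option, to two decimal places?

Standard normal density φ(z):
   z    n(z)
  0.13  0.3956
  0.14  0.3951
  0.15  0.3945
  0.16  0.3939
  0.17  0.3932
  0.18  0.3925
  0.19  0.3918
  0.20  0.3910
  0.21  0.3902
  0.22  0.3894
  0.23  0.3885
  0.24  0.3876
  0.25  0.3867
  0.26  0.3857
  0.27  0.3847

σ√T = 0.19 × 0.8165 = 0.1551
d₁ = [ln(65/64) + (0.005 + ½·0.19²)·0.6667] / (σ√T) = (0.0155 + 0.0154) / 0.1551 = 0.1990 ⇒ 0.20
√T = √0.6667 = 0.8165
φ(d₁) = φ(0.20) = 0.3910
vega = S·φ(d₁)·√T = 65·0.3910·0.8165 = 20.7513

20.75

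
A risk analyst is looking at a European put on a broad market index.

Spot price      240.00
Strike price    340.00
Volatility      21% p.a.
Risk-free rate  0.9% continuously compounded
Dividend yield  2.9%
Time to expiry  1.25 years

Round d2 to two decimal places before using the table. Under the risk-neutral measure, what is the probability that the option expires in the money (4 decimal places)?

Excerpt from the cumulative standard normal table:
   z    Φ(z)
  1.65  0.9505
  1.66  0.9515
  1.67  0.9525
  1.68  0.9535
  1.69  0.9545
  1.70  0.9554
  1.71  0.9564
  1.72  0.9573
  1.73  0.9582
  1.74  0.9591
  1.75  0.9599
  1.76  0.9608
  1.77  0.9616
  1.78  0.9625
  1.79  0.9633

0.9564

T = 1.25;  σ√T = 0.2348
ln(S/K) + (r − q + σ²/2)T = ln(240/340) + (0.009 − 0.029 + 0.21²/2)·1.25 = -0.3483 + 0.0026 = -0.3457
d₁ = -0.3457 / 0.2348 = -1.4726 which rounds to -1.47
d₂ = d₁ − σ√T = -1.4726 − 0.2348 = -1.7074 which rounds to -1.71
Risk-neutral Pr[S_T < K] = N(−d₂) = N(1.71) = 0.9564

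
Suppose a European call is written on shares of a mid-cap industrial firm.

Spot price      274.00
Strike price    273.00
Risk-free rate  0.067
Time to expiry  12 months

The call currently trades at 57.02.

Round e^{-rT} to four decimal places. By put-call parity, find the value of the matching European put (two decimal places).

38.33

e^(−rT) = e^(−0.067·1) = 0.9352
Put-call parity: C − P = S − K·e^(−rT) = 274 − 273·0.9352 = 274 − 255.3096 = 18.6904
P = C − (C − P) = 57.02 − (18.6904) = 38.3296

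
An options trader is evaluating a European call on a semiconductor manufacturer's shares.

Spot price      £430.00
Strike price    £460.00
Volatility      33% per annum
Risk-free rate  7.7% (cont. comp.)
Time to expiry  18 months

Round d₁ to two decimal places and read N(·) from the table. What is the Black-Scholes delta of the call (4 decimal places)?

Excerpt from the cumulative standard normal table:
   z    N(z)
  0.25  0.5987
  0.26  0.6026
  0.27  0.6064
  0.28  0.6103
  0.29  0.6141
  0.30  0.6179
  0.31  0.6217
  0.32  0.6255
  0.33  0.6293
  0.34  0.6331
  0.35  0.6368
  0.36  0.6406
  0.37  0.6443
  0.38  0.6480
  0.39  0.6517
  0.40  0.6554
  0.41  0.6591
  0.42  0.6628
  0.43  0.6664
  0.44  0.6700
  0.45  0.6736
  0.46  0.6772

0.6255

σ√T = 0.33 × 1.2247 = 0.4042
d₁ = [ln(430/460) + (0.077 + 0.33²/2)·1.5] / 0.4042 = [-0.0674 + 0.1972] / 0.4042 = 0.3210 ≈ 0.32
N(d₁) = N(0.32) = 0.6255
Δ_call = N(d₁) = 0.6255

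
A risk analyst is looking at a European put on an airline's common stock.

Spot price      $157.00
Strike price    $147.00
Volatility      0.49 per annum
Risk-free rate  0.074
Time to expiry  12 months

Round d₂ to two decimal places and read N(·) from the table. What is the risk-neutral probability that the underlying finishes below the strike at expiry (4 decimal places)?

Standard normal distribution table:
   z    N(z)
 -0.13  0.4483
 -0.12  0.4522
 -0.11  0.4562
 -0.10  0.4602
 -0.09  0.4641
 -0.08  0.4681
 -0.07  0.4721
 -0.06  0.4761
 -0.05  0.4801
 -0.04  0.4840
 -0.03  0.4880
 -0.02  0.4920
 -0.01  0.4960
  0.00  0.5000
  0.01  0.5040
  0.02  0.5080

0.4840

σ√T = 0.49·√1 = 0.4900
d₁ = [ln(157/147) + (0.074 + 0.49²/2)·1] / 0.4900 = [0.0658 + 0.1941] / 0.4900 = 0.5303 → 0.53
d₂ = d₁ − σ√T = 0.5303 − 0.4900 = 0.0403 → 0.04
Risk-neutral Pr[S_T < K] = N(−d₂) = N(-0.04) = 0.4840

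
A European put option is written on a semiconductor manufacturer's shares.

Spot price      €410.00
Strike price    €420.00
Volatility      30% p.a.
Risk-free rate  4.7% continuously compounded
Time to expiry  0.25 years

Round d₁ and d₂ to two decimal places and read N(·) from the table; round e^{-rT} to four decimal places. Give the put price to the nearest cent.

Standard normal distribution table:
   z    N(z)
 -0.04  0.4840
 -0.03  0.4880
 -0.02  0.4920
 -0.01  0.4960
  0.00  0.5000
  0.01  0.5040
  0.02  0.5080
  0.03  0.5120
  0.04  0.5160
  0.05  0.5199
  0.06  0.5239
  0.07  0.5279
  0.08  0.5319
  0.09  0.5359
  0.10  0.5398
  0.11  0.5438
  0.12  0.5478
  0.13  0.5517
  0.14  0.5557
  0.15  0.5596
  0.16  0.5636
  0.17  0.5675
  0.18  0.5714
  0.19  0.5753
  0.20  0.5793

σ√T = 0.3·√0.25 = 0.1500
d₁ = [ln(410/420) + (0.047 + 0.3²/2)·0.25] / 0.1500 = [-0.0241 + 0.0230] / 0.1500 = -0.0073 ⇒ -0.01
d₂ = d₁ − σ√T = -0.0073 − 0.1500 = -0.1573 ⇒ -0.16
e^(−rT) = e^(−0.047·0.25) = 0.9883
N(−d₂) = N(0.16) = 0.5636;  N(−d₁) = N(0.01) = 0.5040
P = 420·0.9883·0.5636 − 410·0.5040 = 233.9425 − 206.6400 = 27.3025

€27.30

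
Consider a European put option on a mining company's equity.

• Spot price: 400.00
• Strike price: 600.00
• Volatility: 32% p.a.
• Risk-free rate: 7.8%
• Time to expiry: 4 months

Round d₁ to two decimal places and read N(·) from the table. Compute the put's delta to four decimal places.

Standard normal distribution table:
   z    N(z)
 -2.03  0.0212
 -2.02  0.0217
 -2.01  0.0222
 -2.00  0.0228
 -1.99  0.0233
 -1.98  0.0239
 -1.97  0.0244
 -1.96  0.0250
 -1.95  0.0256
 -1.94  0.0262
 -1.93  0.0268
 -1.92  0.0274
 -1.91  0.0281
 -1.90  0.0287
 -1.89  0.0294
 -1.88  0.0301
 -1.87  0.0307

σ√T = 0.32·√0.3333 = 0.1848
ln(S/K) + (r + σ²/2)T = ln(400/600) + (0.078 + 0.32²/2)·0.3333 = -0.4055 + 0.0431 = -0.3624
d₁ = -0.3624 / 0.1848 = -1.9615 → -1.96
N(d₁) = N(-1.96) = 0.0250
Δ_put = N(d₁) − 1 = 0.0250 − 1 = -0.9750

-0.9750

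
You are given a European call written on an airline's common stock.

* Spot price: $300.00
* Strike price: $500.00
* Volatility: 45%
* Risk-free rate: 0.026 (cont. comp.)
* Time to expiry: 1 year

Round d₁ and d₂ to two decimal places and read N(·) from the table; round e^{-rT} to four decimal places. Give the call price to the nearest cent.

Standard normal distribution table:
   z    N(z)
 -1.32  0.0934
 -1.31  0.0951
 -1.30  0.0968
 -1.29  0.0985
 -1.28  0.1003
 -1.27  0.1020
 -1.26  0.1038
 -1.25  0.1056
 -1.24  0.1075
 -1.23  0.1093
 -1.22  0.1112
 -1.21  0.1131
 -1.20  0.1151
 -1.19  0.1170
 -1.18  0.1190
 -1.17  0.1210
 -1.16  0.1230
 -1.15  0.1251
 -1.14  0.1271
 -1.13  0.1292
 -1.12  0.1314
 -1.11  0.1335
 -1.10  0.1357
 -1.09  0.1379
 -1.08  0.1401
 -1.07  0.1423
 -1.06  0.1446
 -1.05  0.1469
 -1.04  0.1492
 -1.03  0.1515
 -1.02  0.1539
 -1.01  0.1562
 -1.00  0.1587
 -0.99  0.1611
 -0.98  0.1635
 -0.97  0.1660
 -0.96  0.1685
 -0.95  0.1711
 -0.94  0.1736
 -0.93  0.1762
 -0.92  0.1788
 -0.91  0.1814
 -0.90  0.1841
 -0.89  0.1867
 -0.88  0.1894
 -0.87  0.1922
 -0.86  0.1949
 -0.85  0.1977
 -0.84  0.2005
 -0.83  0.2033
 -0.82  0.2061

$12.15

σ√T = 0.45·√1 = 0.4500
d₁ = [ln(300/500) + (0.026 + 0.45²/2)·1] / 0.4500 = [-0.5108 + 0.1273] / 0.4500 = -0.8524 → -0.85
d₂ = d₁ − σ√T = -0.8524 − 0.4500 = -1.3024 → -1.30
e^(−rT) = e^(−0.026·1) = 0.9743
N(d₁) = N(-0.85) = 0.1977;  N(d₂) = N(-1.30) = 0.0968
C = 300·0.1977 − 500·0.9743·0.0968 = 59.3100 − 47.1561 = 12.1539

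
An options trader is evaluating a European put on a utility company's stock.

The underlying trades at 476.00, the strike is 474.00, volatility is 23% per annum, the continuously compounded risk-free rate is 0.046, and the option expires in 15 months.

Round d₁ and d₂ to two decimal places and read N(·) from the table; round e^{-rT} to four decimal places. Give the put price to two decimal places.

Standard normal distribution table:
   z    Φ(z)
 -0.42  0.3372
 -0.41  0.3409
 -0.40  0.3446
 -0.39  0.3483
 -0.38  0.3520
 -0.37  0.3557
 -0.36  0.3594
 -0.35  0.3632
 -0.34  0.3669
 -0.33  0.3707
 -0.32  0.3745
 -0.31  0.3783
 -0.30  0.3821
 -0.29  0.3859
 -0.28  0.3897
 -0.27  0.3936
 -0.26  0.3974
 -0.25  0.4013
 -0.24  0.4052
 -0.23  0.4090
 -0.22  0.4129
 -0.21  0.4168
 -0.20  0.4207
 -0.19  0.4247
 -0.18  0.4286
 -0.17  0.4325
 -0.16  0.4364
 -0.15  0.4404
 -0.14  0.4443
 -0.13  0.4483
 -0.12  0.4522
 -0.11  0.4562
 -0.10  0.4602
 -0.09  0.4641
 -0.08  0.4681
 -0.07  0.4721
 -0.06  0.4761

T = 1.25;  σ√T = 0.2571
d₁ = [ln(476/474) + (0.046 + ½·0.23²)·1.25] / (σ√T) = (0.0042 + 0.0906) / 0.2571 = 0.3686 ⇒ 0.37
d₂ = 0.3686 − 0.2571 = 0.1114 ⇒ 0.11
e^(−rT) = e^(−0.046·1.25) = 0.9441
N(−d₂) = N(-0.11) = 0.4562;  N(−d₁) = N(-0.37) = 0.3557
P = 474·0.9441·0.4562 − 476·0.3557 = 204.1511 − 169.3132 = 34.8379

34.84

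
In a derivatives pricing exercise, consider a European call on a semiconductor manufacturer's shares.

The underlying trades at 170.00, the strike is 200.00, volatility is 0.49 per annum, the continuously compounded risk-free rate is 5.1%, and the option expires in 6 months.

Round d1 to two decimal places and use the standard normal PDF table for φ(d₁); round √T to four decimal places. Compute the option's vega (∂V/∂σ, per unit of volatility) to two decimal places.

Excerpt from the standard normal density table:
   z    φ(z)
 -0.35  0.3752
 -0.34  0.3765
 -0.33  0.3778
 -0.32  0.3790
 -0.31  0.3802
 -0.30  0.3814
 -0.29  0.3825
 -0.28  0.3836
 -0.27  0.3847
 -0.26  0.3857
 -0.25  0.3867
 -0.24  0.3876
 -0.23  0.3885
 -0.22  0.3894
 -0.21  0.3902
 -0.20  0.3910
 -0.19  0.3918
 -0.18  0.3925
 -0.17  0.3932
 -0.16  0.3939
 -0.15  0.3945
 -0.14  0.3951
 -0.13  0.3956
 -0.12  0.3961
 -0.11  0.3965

T = 0.5;  σ√T = 0.3465
ln(S/K) + (r + σ²/2)T = ln(170/200) + (0.051 + 0.49²/2)·0.5 = -0.1625 + 0.0855 = -0.0770
d₁ = -0.0770 / 0.3465 = -0.2222 ≈ -0.22
√T = √0.5 = 0.7071
φ(d₁) = φ(-0.22) = 0.3894
vega = S·φ(d₁)·√T = 170·0.3894·0.7071 = 46.8086
(The put has the same vega.)

46.81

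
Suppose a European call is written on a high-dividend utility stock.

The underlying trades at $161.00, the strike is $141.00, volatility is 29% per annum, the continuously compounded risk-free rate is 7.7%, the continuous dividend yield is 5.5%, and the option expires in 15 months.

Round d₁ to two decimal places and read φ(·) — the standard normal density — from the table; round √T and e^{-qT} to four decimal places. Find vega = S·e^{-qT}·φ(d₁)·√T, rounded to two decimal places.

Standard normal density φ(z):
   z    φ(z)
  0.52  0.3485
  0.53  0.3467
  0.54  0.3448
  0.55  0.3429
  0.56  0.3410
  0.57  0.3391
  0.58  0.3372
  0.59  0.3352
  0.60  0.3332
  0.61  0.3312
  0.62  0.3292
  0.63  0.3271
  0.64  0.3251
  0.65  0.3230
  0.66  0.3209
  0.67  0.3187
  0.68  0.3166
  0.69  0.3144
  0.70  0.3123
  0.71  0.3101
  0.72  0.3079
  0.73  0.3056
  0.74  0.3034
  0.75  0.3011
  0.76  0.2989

53.93

T = 1.25;  σ√T = 0.3242
d₁ = [ln(161/141) + (0.077 − 0.055 + 0.29²/2)·1.25] / 0.3242 = [0.1326 + 0.0801] / 0.3242 = 0.6560 → 0.66
√T = √1.25 = 1.1180
φ(d₁) = φ(0.66) = 0.3209
e^(−qT) = e^(−0.055·1.25) = 0.9336
vega = S·e^(−qT)·φ(d₁)·√T = 161·0.9336·0.3209·1.1180 = 53.9260
(Vega is the same for a European call and put with the same parameters.)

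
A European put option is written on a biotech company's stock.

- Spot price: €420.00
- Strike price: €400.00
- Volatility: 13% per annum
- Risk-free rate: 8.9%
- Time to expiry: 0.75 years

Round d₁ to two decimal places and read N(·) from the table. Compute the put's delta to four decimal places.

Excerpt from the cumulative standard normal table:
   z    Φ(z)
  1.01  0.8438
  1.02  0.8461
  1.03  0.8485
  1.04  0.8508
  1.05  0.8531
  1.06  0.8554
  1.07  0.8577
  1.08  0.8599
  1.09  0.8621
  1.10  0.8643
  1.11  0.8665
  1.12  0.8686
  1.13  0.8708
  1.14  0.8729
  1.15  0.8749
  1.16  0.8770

-0.1401

T = 0.75;  σ√T = 0.1126
d₁ = [ln(420/400) + (0.089 + ½·0.13²)·0.75] / (σ√T) = (0.0488 + 0.0731) / 0.1126 = 1.0826 which rounds to 1.08
N(d₁) = N(1.08) = 0.8599
Δ_put = N(d₁) − 1 = 0.8599 − 1 = -0.1401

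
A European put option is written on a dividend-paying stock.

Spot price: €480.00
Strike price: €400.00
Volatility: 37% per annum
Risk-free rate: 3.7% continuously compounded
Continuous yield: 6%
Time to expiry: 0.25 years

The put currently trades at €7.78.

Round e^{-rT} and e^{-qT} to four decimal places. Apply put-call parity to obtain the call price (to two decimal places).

exp(−qT) = exp(−0.06·0.25) = 0.9851;  exp(−rT) = exp(−0.037·0.25) = 0.9908
Put-call parity: C − P = S·e^(−qT) − K·e^(−rT) = 480·0.9851 − 400·0.9908 = 472.8480 − 396.3200 = 76.5280
C = P + (C − P) = 7.78 + (76.5280) = 84.3080

€84.31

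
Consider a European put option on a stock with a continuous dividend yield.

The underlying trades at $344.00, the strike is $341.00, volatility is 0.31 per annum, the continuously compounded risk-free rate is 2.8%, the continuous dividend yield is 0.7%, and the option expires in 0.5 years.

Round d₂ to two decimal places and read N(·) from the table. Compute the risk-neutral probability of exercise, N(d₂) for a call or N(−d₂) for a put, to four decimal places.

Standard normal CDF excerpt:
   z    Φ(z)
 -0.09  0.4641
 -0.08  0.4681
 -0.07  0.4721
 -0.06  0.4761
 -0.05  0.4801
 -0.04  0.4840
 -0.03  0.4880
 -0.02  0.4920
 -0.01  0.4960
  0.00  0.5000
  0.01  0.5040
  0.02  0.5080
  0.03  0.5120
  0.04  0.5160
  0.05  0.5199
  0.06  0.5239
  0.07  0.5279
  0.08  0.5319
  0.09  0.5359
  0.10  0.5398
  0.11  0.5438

T = 0.5;  σ√T = 0.2192
d₁ = [ln(344/341) + (0.028 − 0.007 + 0.31²/2)·0.5] / 0.2192 = [0.0088 + 0.0345] / 0.2192 = 0.1975 which rounds to 0.20
d₂ = d₁ − σ√T = 0.1975 − 0.2192 = -0.0217 which rounds to -0.02
Risk-neutral Pr[S_T < K] = N(−d₂) = N(0.02) = 0.5080

0.5080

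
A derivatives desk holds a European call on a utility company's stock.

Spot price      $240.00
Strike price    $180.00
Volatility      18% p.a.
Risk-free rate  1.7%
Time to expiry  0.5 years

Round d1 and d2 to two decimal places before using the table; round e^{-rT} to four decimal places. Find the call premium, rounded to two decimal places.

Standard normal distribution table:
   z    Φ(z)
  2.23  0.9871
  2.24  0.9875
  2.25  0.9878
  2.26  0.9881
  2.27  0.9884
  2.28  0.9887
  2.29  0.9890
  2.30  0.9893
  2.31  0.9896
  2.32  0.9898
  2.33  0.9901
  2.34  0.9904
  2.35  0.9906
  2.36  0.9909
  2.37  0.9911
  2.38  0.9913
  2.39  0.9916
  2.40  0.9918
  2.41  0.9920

$61.64

σ√T = 0.18 × 0.7071 = 0.1273
ln(S/K) + (r + σ²/2)T = ln(240/180) + (0.017 + 0.18²/2)·0.5 = 0.2877 + 0.0166 = 0.3043
d₁ = 0.3043 / 0.1273 = 2.3907 ≈ 2.39
d₂ = d₁ − σ√T = 2.3907 − 0.1273 = 2.2634 ≈ 2.26
e^(−rT) = e^(−0.017·0.5) = 0.9915
C = 240·N(2.39) − 180·0.9915·N(2.26) = 240·0.9916 − 180·0.9915·0.9881 = 237.9840 − 176.3462 = 61.6378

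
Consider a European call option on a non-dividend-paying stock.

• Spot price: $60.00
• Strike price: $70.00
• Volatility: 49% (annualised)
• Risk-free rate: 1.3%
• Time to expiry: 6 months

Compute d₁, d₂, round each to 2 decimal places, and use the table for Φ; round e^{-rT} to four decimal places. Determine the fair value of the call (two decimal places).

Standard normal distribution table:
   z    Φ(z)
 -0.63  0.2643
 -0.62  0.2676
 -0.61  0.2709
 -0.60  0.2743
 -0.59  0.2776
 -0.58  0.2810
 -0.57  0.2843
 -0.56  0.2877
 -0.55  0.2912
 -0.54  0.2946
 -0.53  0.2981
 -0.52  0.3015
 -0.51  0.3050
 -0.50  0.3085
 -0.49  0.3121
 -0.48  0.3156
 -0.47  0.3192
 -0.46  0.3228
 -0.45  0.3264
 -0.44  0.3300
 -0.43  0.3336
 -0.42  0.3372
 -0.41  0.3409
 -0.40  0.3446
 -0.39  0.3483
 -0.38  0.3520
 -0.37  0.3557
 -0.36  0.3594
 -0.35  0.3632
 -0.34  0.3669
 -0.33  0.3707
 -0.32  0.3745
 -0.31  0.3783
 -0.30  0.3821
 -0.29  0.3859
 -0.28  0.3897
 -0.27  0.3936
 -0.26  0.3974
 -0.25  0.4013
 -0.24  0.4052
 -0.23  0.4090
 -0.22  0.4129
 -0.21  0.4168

$5.00

σ√T = 0.49·√0.5 = 0.3465
ln(S/K) + (r + σ²/2)T = ln(60/70) + (0.013 + 0.49²/2)·0.5 = -0.1542 + 0.0665 = -0.0876
d₁ = -0.0876 / 0.3465 = -0.2529 ≈ -0.25
d₂ = d₁ − σ√T = -0.2529 − 0.3465 = -0.5994 ≈ -0.60
e^(−rT) = e^(−0.013·0.5) = 0.9935
N(d₁) = N(-0.25) = 0.4013;  N(d₂) = N(-0.60) = 0.2743
C = 60·0.4013 − 70·0.9935·0.2743 = 24.0780 − 19.0762 = 5.0018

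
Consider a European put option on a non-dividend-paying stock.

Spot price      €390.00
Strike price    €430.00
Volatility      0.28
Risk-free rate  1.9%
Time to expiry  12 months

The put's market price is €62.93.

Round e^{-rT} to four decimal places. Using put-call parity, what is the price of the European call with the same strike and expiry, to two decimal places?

€31.01

e^(−rT) = e^(−0.019·1) = 0.9812
Put-call parity: C − P = S − K·e^(−rT) = 390 − 430·0.9812 = 390 − 421.9160 = -31.9160
C = P + (C − P) = 62.93 + (-31.9160) = 31.0140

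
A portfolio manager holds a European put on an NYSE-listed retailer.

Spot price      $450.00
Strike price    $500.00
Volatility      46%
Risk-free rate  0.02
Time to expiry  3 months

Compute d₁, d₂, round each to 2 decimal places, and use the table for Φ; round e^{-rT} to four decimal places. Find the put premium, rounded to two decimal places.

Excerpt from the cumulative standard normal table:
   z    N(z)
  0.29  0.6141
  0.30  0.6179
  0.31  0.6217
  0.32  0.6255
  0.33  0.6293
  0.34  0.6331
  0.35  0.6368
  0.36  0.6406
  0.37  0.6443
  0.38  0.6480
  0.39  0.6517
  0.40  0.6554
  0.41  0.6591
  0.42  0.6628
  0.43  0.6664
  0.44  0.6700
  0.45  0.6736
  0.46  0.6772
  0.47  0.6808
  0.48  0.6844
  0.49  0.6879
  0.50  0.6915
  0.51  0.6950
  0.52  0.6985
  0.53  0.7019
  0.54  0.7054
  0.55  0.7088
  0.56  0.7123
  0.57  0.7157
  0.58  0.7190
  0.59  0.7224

$71.15

σ√T = 0.46·√0.25 = 0.2300
d₁ = [ln(450/500) + (0.02 + 0.46²/2)·0.25] / 0.2300 = [-0.1054 + 0.0314] / 0.2300 = -0.3214 which rounds to -0.32
d₂ = d₁ − σ√T = -0.3214 − 0.2300 = -0.5514 which rounds to -0.55
e^(−rT) = e^(−0.02·0.25) = 0.9950
N(−d₂) = N(0.55) = 0.7088;  N(−d₁) = N(0.32) = 0.6255
P = 500·0.9950·0.7088 − 450·0.6255 = 352.6280 − 281.4750 = 71.1530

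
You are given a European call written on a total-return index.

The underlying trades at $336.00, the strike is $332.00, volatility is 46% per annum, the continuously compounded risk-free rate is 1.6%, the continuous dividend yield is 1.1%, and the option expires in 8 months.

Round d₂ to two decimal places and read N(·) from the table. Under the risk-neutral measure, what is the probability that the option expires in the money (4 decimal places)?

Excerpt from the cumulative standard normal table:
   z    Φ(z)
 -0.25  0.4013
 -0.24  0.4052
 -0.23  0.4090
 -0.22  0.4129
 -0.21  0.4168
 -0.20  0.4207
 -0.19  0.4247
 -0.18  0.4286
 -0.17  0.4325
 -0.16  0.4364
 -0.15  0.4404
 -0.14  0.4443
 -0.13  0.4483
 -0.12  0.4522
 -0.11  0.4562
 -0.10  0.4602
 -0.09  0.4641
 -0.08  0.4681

σ√T = 0.46 × 0.8165 = 0.3756
ln(S/K) + (r − q + σ²/2)T = ln(336/332) + (0.016 − 0.011 + 0.46²/2)·0.6667 = 0.0120 + 0.0739 = 0.0858
d₁ = 0.0858 / 0.3756 = 0.2286 which rounds to 0.23
d₂ = d₁ − σ√T = 0.2286 − 0.3756 = -0.1470 which rounds to -0.15
Risk-neutral Pr[S_T > K] = N(d₂) = N(-0.15) = 0.4404

0.4404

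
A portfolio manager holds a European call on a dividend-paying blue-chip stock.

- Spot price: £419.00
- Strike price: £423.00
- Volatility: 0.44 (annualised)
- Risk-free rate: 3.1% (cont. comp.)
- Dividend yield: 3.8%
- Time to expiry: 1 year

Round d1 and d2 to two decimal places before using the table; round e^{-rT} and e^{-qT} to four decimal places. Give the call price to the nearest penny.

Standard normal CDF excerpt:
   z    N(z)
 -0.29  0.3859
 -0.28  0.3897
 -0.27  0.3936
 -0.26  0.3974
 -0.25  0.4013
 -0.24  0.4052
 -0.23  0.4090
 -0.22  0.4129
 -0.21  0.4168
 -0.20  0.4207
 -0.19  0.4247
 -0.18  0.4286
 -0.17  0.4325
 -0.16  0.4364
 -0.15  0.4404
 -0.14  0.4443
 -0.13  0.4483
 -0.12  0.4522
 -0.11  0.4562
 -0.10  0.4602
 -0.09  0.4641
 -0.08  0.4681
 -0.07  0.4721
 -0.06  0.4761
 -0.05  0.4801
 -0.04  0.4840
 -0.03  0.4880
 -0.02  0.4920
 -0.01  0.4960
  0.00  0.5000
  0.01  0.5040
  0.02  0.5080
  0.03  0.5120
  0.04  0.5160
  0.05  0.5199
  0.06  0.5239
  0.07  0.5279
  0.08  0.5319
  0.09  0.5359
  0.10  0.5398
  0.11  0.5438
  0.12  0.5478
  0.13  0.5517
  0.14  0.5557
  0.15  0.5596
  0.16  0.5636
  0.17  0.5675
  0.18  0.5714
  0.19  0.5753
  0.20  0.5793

σ√T = 0.44·√1 = 0.4400
d₁ = [ln(419/423) + (0.031 − 0.038 + 0.44²/2)·1] / 0.4400 = [-0.0095 + 0.0898] / 0.4400 = 0.1825 ⇒ 0.18
d₂ = d₁ − σ√T = 0.1825 − 0.4400 = -0.2575 ⇒ -0.26
e^(−qT) = e^(−0.038·1) = 0.9627;  e^(−rT) = e^(−0.031·1) = 0.9695
N(d₁) = N(0.18) = 0.5714;  N(d₂) = N(-0.26) = 0.3974
C = 419·0.9627·0.5714 − 423·0.9695·0.3974 = 230.4864 − 162.9731 = 67.5132

£67.51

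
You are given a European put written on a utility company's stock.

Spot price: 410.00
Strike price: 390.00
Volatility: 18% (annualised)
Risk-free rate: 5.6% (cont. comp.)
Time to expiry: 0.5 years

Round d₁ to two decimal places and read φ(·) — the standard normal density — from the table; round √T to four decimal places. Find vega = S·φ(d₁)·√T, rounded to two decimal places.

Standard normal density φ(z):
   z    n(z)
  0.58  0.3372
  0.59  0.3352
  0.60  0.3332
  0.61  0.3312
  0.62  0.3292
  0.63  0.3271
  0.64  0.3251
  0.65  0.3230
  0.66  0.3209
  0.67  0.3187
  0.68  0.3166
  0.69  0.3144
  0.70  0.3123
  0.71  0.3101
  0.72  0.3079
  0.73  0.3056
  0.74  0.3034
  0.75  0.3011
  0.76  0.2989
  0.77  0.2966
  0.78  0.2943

91.79

σ√T = 0.18·√0.5 = 0.1273
ln(S/K) + (r + σ²/2)T = ln(410/390) + (0.056 + 0.18²/2)·0.5 = 0.0500 + 0.0361 = 0.0861
d₁ = 0.0861 / 0.1273 = 0.6765 ⇒ 0.68
√T = √0.5 = 0.7071
φ(d₁) = φ(0.68) = 0.3166
vega = S·φ(d₁)·√T = 410·0.3166·0.7071 = 91.7858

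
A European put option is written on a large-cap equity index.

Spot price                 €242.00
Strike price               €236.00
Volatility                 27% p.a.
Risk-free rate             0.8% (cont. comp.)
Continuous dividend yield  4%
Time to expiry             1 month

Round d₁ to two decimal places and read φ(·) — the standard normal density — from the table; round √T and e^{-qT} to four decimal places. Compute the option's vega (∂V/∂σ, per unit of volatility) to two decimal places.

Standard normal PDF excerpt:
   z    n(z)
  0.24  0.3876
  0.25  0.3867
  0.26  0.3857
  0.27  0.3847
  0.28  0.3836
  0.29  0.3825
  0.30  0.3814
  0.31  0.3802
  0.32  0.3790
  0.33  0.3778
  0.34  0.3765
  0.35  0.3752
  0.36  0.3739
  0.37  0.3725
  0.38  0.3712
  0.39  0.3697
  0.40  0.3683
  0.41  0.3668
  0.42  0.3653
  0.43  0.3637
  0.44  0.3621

26.31

σ√T = 0.27·√0.08333 = 0.0779
ln(S/K) + (r − q + σ²/2)T = ln(242/236) + (0.008 − 0.04 + 0.27²/2)·0.08333 = 0.0251 + 0.0004 = 0.0255
d₁ = 0.0255 / 0.0779 = 0.3269 which rounds to 0.33
√T = √0.08333 = 0.2887
φ(d₁) = φ(0.33) = 0.3778
exp(−qT) = exp(−0.04·0.08333) = 0.9967
vega = S·exp(−qT)·φ(d₁)·√T = 242·0.9967·0.3778·0.2887 = 26.3080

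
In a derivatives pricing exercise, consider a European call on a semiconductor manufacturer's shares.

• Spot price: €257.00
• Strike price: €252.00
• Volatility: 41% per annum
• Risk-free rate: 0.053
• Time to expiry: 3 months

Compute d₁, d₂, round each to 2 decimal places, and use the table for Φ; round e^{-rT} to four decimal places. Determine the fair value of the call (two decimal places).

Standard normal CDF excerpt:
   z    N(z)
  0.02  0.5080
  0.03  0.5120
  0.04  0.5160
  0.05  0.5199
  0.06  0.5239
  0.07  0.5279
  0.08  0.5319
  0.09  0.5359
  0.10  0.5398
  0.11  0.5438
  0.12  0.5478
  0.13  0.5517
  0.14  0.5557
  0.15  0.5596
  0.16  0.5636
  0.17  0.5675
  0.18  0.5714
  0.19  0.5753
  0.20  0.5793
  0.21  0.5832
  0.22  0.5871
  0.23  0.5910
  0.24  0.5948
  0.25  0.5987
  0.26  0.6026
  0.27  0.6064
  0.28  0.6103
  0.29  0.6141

€24.59

σ√T = 0.41·√0.25 = 0.2050
d₁ = [ln(257/252) + (0.053 + 0.41²/2)·0.25] / 0.2050 = [0.0196 + 0.0343] / 0.2050 = 0.2630 ⇒ 0.26
d₂ = d₁ − σ√T = 0.2630 − 0.2050 = 0.0580 ⇒ 0.06
e^(−rT) = e^(−0.053·0.25) = 0.9868
N(d₁) = N(0.26) = 0.6026;  N(d₂) = N(0.06) = 0.5239
C = 257·0.6026 − 252·0.9868·0.5239 = 154.8682 − 130.2801 = 24.5881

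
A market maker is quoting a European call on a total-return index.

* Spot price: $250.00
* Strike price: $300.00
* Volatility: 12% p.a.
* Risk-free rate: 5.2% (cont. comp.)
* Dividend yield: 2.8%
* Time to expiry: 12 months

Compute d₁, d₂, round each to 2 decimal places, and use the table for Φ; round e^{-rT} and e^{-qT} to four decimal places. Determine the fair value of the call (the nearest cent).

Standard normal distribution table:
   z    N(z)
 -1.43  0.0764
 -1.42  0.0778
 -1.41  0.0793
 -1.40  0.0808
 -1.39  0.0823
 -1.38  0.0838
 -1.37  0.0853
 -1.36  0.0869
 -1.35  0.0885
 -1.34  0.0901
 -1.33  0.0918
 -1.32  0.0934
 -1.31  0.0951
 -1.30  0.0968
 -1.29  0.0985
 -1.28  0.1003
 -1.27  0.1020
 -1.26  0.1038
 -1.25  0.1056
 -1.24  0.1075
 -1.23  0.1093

$1.37

T = 1;  σ√T = 0.1200
d₁ = [ln(250/300) + (0.052 − 0.028 + 0.12²/2)·1] / 0.1200 = [-0.1823 + 0.0312] / 0.1200 = -1.2593 → -1.26
d₂ = d₁ − σ√T = -1.2593 − 0.1200 = -1.3793 → -1.38
e^(−qT) = e^(−0.028·1) = 0.9724;  e^(−rT) = e^(−0.052·1) = 0.9493
N(d₁) = N(-1.26) = 0.1038;  N(d₂) = N(-1.38) = 0.0838
C = 250·0.9724·0.1038 − 300·0.9493·0.0838 = 25.2338 − 23.8654 = 1.3684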